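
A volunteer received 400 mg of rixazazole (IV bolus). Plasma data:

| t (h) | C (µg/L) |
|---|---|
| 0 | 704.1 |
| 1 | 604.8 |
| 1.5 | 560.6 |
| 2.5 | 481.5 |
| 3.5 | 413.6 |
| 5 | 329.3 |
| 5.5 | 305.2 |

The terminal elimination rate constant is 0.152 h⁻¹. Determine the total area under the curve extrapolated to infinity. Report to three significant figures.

AUC = 4640 µg/L·h

Trapezoidal AUC_0→5.5:
  [0→1]: (704.1+604.8)/2 × 1 = 654.45
  [1→1.5]: (604.8+560.6)/2 × 0.5 = 291.35
  [1.5→2.5]: (560.6+481.5)/2 × 1 = 521.05
  [2.5→3.5]: (481.5+413.6)/2 × 1 = 447.55
  [3.5→5]: (413.6+329.3)/2 × 1.5 = 557.175
  [5→5.5]: (329.3+305.2)/2 × 0.5 = 158.625
  Sum = 2630.2 µg/L·h
Extrapolated tail: C_last / k_e = 305.2 / 0.152 = 2007.895
AUC_0→∞ = 2630.2 + 2007.895 = 4638.095 µg/L·h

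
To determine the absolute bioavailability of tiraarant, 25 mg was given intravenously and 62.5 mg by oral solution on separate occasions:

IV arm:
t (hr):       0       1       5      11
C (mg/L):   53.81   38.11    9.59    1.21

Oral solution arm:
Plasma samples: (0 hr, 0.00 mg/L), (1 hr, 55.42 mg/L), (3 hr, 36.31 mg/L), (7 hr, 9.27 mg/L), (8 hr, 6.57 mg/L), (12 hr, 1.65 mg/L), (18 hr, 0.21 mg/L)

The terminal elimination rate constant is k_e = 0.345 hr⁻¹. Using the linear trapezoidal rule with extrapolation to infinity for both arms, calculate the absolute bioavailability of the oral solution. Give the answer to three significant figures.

Trapezoidal AUC_0→11 (IV):
  [0→1]: (53.81+38.11)/2 × 1 = 45.96
  [1→5]: (38.11+9.59)/2 × 4 = 95.4
  [5→11]: (9.59+1.21)/2 × 6 = 32.4
  Sum = 173.76 mg/L·hr
IV tail: 1.21/0.345 = 3.507; AUC_iv,0→∞ = 173.76 + 3.507 = 177.267 mg/L·hr
Trapezoidal AUC_0→18 (oral solution):
  [0→1]: (0.00+55.42)/2 × 1 = 27.71
  [1→3]: (55.42+36.31)/2 × 2 = 91.73
  [3→7]: (36.31+9.27)/2 × 4 = 91.16
  [7→8]: (9.27+6.57)/2 × 1 = 7.92
  [8→12]: (6.57+1.65)/2 × 4 = 16.44
  [12→18]: (1.65+0.21)/2 × 6 = 5.58
  Sum = 240.54 mg/L·hr
oral solution tail: 0.21/0.345 = 0.609; AUC_ev,0→∞ = 240.54 + 0.609 = 241.149 mg/L·hr
F = (AUC_ev/D_ev)/(AUC_iv/D_iv) = (241.149/62.5)/(177.267/25) = 3.858384/7.09068 = 0.5441

F = 0.544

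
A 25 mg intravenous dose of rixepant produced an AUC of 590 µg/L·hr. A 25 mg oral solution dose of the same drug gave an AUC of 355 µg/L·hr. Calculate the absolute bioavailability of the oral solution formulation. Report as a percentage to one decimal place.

F = 60.2%

F = (AUC_ev / D_ev) / (AUC_iv / D_iv)
  = (355/25) / (590/25)
  = 14.2 / 23.6 = 0.6017
  = 60.17%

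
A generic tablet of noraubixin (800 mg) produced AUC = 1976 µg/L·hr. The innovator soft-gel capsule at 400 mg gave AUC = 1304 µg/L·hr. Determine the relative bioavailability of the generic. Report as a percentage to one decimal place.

F_rel = (AUC_test/D_test) / (AUC_ref/D_ref)
      = (1976/800) / (1304/400)
      = 2.47 / 3.26 = 0.7577 = 75.77%

F_rel = 75.8%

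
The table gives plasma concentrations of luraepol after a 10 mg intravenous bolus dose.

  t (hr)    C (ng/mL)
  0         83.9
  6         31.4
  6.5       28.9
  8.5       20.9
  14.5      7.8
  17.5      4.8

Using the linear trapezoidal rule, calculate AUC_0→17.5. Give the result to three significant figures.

Trapezoidal AUC_0→17.5:
  [0→6]: (83.9+31.4)/2 × 6 = 345.9
  [6→6.5]: (31.4+28.9)/2 × 0.5 = 15.075
  [6.5→8.5]: (28.9+20.9)/2 × 2 = 49.8
  [8.5→14.5]: (20.9+7.8)/2 × 6 = 86.1
  [14.5→17.5]: (7.8+4.8)/2 × 3 = 18.9
  Sum = 515.775 ng/mL·hr

AUC = 516 ng/mL·hr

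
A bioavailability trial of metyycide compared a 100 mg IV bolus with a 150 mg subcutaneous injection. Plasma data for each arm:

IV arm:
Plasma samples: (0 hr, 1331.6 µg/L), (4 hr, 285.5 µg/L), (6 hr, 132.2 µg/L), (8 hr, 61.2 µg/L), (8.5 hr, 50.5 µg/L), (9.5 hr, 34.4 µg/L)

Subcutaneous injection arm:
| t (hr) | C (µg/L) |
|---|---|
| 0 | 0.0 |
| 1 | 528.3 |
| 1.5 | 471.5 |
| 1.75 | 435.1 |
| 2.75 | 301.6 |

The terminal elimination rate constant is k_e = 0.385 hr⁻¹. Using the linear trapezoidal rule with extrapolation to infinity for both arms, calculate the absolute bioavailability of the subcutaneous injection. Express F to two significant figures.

Trapezoidal AUC_0→9.5 (IV):
  [0→4]: (1331.6+285.5)/2 × 4 = 3234.2
  [4→6]: (285.5+132.2)/2 × 2 = 417.7
  [6→8]: (132.2+61.2)/2 × 2 = 193.4
  [8→8.5]: (61.2+50.5)/2 × 0.5 = 27.925
  [8.5→9.5]: (50.5+34.4)/2 × 1 = 42.45
  Sum = 3915.675 µg/L·hr
IV tail: 34.4/0.385 = 89.351; AUC_iv,0→∞ = 3915.675 + 89.351 = 4005.026 µg/L·hr
Trapezoidal AUC_0→2.75 (subcutaneous injection):
  [0→1]: (0.0+528.3)/2 × 1 = 264.15
  [1→1.5]: (528.3+471.5)/2 × 0.5 = 249.95
  [1.5→1.75]: (471.5+435.1)/2 × 0.25 = 113.325
  [1.75→2.75]: (435.1+301.6)/2 × 1 = 368.35
  Sum = 995.775 µg/L·hr
subcutaneous injection tail: 301.6/0.385 = 783.377; AUC_ev,0→∞ = 995.775 + 783.377 = 1779.152 µg/L·hr
F = (AUC_ev/D_ev)/(AUC_iv/D_iv) = (1779.152/150)/(4005.026/100) = 11.861/40.05026 = 0.2962

F = 0.30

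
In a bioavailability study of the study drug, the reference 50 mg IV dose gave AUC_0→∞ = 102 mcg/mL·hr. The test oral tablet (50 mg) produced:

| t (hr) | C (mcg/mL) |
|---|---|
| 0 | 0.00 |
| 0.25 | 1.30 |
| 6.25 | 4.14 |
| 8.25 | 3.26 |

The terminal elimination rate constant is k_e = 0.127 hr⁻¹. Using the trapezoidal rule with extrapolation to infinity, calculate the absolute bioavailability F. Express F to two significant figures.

F = 0.49

Trapezoidal AUC_0→8.25 (oral tablet):
  [0→0.25]: (0.00+1.30)/2 × 0.25 = 0.1625
  [0.25→6.25]: (1.30+4.14)/2 × 6 = 16.32
  [6.25→8.25]: (4.14+3.26)/2 × 2 = 7.4
  Sum = 23.8825 mcg/mL·hr
Tail: C_last/k_e = 3.26/0.127 = 25.669
AUC_0→∞ (oral tablet) = 23.8825 + 25.669 = 49.5515 mcg/mL·hr
F = (AUC_ev/D_ev)/(AUC_iv/D_iv) = (49.5515/50)/(102/50) = 0.99103/2.04 = 0.4858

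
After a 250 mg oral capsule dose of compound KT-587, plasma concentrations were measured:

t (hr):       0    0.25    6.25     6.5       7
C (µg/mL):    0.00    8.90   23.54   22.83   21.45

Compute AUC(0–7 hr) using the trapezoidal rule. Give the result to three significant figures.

AUC = 115 µg/mL·hr

Trapezoidal AUC_0→7:
  [0→0.25]: (0.00+8.90)/2 × 0.25 = 1.1125
  [0.25→6.25]: (8.90+23.54)/2 × 6 = 97.32
  [6.25→6.5]: (23.54+22.83)/2 × 0.25 = 5.79625
  [6.5→7]: (22.83+21.45)/2 × 0.5 = 11.07
  Sum = 115.29875 µg/mL·hr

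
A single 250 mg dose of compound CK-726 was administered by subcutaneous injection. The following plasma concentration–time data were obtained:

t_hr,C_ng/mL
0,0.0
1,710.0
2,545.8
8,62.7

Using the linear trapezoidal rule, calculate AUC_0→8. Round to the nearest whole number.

Trapezoidal AUC_0→8:
  [0→1]: (0.0+710.0)/2 × 1 = 355.0
  [1→2]: (710.0+545.8)/2 × 1 = 627.9
  [2→8]: (545.8+62.7)/2 × 6 = 1825.5
  Sum = 2808.4 ng/mL·hr

AUC = 2808 ng/mL·hr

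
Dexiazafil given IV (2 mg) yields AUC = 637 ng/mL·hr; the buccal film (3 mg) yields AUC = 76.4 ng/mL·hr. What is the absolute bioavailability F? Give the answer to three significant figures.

F = 0.0800

F = (AUC_ev / D_ev) / (AUC_iv / D_iv)
  = (76.4/3) / (637/2)
  = 25.4667 / 318.5 = 0.0800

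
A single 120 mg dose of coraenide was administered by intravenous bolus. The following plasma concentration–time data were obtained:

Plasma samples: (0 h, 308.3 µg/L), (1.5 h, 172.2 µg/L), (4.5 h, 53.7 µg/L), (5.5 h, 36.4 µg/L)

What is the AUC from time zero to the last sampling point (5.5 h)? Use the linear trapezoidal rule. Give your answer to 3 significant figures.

AUC = 744 µg/L·h

Trapezoidal AUC_0→5.5:
  [0→1.5]: (308.3+172.2)/2 × 1.5 = 360.375
  [1.5→4.5]: (172.2+53.7)/2 × 3 = 338.85
  [4.5→5.5]: (53.7+36.4)/2 × 1 = 45.05
  Sum = 744.275 µg/L·h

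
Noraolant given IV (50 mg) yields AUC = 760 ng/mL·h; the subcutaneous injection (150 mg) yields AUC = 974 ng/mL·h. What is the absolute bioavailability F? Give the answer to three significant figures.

F = 0.427

F = (AUC_ev / D_ev) / (AUC_iv / D_iv)
  = (974/150) / (760/50)
  = 6.49333 / 15.2 = 0.4272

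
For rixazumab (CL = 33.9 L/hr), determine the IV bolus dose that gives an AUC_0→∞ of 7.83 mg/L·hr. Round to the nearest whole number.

Dose_iv = CL × AUC_0→∞
     = 33.9 × 7.83 = 265.437 mg

Dose = 265 mg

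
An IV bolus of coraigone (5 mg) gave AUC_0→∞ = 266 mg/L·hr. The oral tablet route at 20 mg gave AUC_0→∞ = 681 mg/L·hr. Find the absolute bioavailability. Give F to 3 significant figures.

F = 0.640

F = (AUC_ev / D_ev) / (AUC_iv / D_iv)
  = (681/20) / (266/5)
  = 34.05 / 53.2 = 0.6400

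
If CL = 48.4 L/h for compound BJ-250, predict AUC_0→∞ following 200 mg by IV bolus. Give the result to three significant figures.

AUC_0→∞ = Dose_iv / CL
        = 200 / 48.4 = 4.13223 mg/L·h

AUC = 4.13 mg/L·h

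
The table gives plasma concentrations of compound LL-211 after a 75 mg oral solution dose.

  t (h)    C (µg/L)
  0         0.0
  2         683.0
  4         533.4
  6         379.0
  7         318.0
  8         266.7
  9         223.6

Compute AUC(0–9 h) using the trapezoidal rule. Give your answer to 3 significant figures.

Trapezoidal AUC_0→9:
  [0→2]: (0.0+683.0)/2 × 2 = 683.0
  [2→4]: (683.0+533.4)/2 × 2 = 1216.4
  [4→6]: (533.4+379.0)/2 × 2 = 912.4
  [6→7]: (379.0+318.0)/2 × 1 = 348.5
  [7→8]: (318.0+266.7)/2 × 1 = 292.35
  [8→9]: (266.7+223.6)/2 × 1 = 245.15
  Sum = 3697.8 µg/L·h

AUC = 3700 µg/L·h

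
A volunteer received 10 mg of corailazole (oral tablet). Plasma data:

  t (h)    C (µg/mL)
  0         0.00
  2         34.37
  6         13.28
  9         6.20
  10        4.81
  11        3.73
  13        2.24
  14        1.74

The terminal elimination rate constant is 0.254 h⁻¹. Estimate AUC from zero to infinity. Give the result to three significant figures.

AUC = 183 µg/mL·h

Trapezoidal AUC_0→14:
  [0→2]: (0.00+34.37)/2 × 2 = 34.37
  [2→6]: (34.37+13.28)/2 × 4 = 95.3
  [6→9]: (13.28+6.20)/2 × 3 = 29.22
  [9→10]: (6.20+4.81)/2 × 1 = 5.505
  [10→11]: (4.81+3.73)/2 × 1 = 4.27
  [11→13]: (3.73+2.24)/2 × 2 = 5.97
  [13→14]: (2.24+1.74)/2 × 1 = 1.99
  Sum = 176.625 µg/mL·h
Extrapolated tail: C_last / k_e = 1.74 / 0.254 = 6.850
AUC_0→∞ = 176.625 + 6.850 = 183.475 µg/mL·h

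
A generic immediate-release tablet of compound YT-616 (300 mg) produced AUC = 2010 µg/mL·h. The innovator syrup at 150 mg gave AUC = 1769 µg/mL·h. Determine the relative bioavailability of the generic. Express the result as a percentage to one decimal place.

F_rel = (AUC_test/D_test) / (AUC_ref/D_ref)
      = (2010/300) / (1769/150)
      = 6.7 / 11.7933 = 0.5681 = 56.81%

F_rel = 56.8%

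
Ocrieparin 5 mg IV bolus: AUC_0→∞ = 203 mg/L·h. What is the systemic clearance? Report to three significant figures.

CL = 0.0246 L/h

CL = Dose_iv / AUC_0→∞
   = 5 / 203 = 0.0246305 L/h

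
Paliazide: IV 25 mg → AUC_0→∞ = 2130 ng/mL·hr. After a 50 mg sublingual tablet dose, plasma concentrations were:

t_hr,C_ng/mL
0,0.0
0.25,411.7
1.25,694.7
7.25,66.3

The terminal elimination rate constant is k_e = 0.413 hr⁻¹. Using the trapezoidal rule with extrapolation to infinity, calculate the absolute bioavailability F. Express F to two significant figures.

Trapezoidal AUC_0→7.25 (sublingual tablet):
  [0→0.25]: (0.0+411.7)/2 × 0.25 = 51.4625
  [0.25→1.25]: (411.7+694.7)/2 × 1 = 553.2
  [1.25→7.25]: (694.7+66.3)/2 × 6 = 2283.0
  Sum = 2887.6625 ng/mL·hr
Tail: C_last/k_e = 66.3/0.413 = 160.533
AUC_0→∞ (sublingual tablet) = 2887.6625 + 160.533 = 3048.1955 ng/mL·hr
F = (AUC_ev/D_ev)/(AUC_iv/D_iv) = (3048.1955/50)/(2130/25) = 60.96391/85.2 = 0.7155

F = 0.72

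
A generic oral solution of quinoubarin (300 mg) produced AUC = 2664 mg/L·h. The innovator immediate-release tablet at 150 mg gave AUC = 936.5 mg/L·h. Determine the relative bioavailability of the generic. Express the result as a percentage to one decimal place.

F_rel = (AUC_test/D_test) / (AUC_ref/D_ref)
      = (2664/300) / (936.5/150)
      = 8.88 / 6.24333 = 1.4223 = 142.23%

F_rel = 142.2%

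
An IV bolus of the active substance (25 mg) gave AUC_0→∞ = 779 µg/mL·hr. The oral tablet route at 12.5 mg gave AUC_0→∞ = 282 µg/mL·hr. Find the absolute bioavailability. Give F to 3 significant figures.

F = 0.724

F = (AUC_ev / D_ev) / (AUC_iv / D_iv)
  = (282/12.5) / (779/25)
  = 22.56 / 31.16 = 0.7240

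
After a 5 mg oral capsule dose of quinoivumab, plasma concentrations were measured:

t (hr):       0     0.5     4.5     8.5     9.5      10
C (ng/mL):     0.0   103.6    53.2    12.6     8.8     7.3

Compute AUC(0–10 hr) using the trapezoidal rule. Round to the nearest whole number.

AUC = 486 ng/mL·hr

Trapezoidal AUC_0→10:
  [0→0.5]: (0.0+103.6)/2 × 0.5 = 25.9
  [0.5→4.5]: (103.6+53.2)/2 × 4 = 313.6
  [4.5→8.5]: (53.2+12.6)/2 × 4 = 131.6
  [8.5→9.5]: (12.6+8.8)/2 × 1 = 10.7
  [9.5→10]: (8.8+7.3)/2 × 0.5 = 4.025
  Sum = 485.825 ng/mL·hr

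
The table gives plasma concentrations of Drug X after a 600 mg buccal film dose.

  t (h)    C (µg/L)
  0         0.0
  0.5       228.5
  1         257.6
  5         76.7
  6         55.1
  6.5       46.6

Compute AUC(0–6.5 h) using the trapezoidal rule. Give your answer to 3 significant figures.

AUC = 939 µg/L·h

Trapezoidal AUC_0→6.5:
  [0→0.5]: (0.0+228.5)/2 × 0.5 = 57.125
  [0.5→1]: (228.5+257.6)/2 × 0.5 = 121.525
  [1→5]: (257.6+76.7)/2 × 4 = 668.6
  [5→6]: (76.7+55.1)/2 × 1 = 65.9
  [6→6.5]: (55.1+46.6)/2 × 0.5 = 25.425
  Sum = 938.575 µg/L·h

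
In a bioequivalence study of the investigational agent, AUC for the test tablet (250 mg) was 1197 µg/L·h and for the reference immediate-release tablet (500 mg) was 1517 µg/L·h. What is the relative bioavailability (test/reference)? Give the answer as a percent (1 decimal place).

F_rel = 157.8%

F_rel = (AUC_test/D_test) / (AUC_ref/D_ref)
      = (1197/250) / (1517/500)
      = 4.788 / 3.034 = 1.5781 = 157.81%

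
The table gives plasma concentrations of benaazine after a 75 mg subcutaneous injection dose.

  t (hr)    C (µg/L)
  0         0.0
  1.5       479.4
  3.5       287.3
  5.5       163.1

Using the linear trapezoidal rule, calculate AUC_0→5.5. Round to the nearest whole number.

Trapezoidal AUC_0→5.5:
  [0→1.5]: (0.0+479.4)/2 × 1.5 = 359.55
  [1.5→3.5]: (479.4+287.3)/2 × 2 = 766.7
  [3.5→5.5]: (287.3+163.1)/2 × 2 = 450.4
  Sum = 1576.65 µg/L·hr

AUC = 1577 µg/L·hr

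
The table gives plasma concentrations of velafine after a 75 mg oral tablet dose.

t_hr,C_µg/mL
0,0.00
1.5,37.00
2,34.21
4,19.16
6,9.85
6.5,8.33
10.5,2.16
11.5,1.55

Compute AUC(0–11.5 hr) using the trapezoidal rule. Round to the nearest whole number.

AUC = 155 µg/mL·hr

Trapezoidal AUC_0→11.5:
  [0→1.5]: (0.00+37.00)/2 × 1.5 = 27.75
  [1.5→2]: (37.00+34.21)/2 × 0.5 = 17.8025
  [2→4]: (34.21+19.16)/2 × 2 = 53.37
  [4→6]: (19.16+9.85)/2 × 2 = 29.01
  [6→6.5]: (9.85+8.33)/2 × 0.5 = 4.545
  [6.5→10.5]: (8.33+2.16)/2 × 4 = 20.98
  [10.5→11.5]: (2.16+1.55)/2 × 1 = 1.855
  Sum = 155.3125 µg/mL·hr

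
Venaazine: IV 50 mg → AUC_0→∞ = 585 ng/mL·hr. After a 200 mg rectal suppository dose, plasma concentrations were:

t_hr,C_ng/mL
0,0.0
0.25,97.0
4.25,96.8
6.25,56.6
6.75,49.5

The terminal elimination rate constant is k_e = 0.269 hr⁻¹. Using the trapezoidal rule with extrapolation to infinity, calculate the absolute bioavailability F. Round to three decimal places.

Trapezoidal AUC_0→6.75 (rectal suppository):
  [0→0.25]: (0.0+97.0)/2 × 0.25 = 12.125
  [0.25→4.25]: (97.0+96.8)/2 × 4 = 387.6
  [4.25→6.25]: (96.8+56.6)/2 × 2 = 153.4
  [6.25→6.75]: (56.6+49.5)/2 × 0.5 = 26.525
  Sum = 579.65 ng/mL·hr
Tail: C_last/k_e = 49.5/0.269 = 184.015
AUC_0→∞ (rectal suppository) = 579.65 + 184.015 = 763.665 ng/mL·hr
F = (AUC_ev/D_ev)/(AUC_iv/D_iv) = (763.665/200)/(585/50) = 3.818325/11.7 = 0.3264

F = 0.326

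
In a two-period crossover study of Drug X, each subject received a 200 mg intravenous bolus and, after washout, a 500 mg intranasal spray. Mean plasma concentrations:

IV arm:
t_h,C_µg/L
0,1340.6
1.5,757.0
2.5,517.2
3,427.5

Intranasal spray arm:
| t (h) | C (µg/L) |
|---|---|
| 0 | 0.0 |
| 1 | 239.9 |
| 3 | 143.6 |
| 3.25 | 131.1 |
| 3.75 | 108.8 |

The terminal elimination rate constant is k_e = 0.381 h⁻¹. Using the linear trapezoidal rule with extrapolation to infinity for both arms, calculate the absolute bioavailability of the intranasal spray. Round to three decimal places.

Trapezoidal AUC_0→3 (IV):
  [0→1.5]: (1340.6+757.0)/2 × 1.5 = 1573.2
  [1.5→2.5]: (757.0+517.2)/2 × 1 = 637.1
  [2.5→3]: (517.2+427.5)/2 × 0.5 = 236.175
  Sum = 2446.475 µg/L·h
IV tail: 427.5/0.381 = 1122.047; AUC_iv,0→∞ = 2446.475 + 1122.047 = 3568.522 µg/L·h
Trapezoidal AUC_0→3.75 (intranasal spray):
  [0→1]: (0.0+239.9)/2 × 1 = 119.95
  [1→3]: (239.9+143.6)/2 × 2 = 383.5
  [3→3.25]: (143.6+131.1)/2 × 0.25 = 34.3375
  [3.25→3.75]: (131.1+108.8)/2 × 0.5 = 59.975
  Sum = 597.7625 µg/L·h
intranasal spray tail: 108.8/0.381 = 285.564; AUC_ev,0→∞ = 597.7625 + 285.564 = 883.3265 µg/L·h
F = (AUC_ev/D_ev)/(AUC_iv/D_iv) = (883.3265/500)/(3568.522/200) = 1.766653/17.84261 = 0.0990

F = 0.099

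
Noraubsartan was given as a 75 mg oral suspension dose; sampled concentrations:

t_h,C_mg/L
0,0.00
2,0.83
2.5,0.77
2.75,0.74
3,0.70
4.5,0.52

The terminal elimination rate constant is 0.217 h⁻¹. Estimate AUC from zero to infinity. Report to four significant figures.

AUC = 4.910 mg/L·h

Trapezoidal AUC_0→4.5:
  [0→2]: (0.00+0.83)/2 × 2 = 0.83
  [2→2.5]: (0.83+0.77)/2 × 0.5 = 0.4
  [2.5→2.75]: (0.77+0.74)/2 × 0.25 = 0.18875
  [2.75→3]: (0.74+0.70)/2 × 0.25 = 0.18
  [3→4.5]: (0.70+0.52)/2 × 1.5 = 0.915
  Sum = 2.51375 mg/L·h
Extrapolated tail: C_last / k_e = 0.52 / 0.217 = 2.396
AUC_0→∞ = 2.51375 + 2.396 = 4.90975 mg/L·h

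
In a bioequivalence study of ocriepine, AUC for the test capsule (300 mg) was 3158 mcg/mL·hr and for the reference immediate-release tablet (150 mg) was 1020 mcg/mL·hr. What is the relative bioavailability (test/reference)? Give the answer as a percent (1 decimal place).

F_rel = 154.8%

F_rel = (AUC_test/D_test) / (AUC_ref/D_ref)
      = (3158/300) / (1020/150)
      = 10.5267 / 6.8 = 1.5480 = 154.80%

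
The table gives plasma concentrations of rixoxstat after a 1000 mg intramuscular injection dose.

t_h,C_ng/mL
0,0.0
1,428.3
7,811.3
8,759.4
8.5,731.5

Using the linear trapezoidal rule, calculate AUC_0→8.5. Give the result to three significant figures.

AUC = 5090 ng/mL·h

Trapezoidal AUC_0→8.5:
  [0→1]: (0.0+428.3)/2 × 1 = 214.15
  [1→7]: (428.3+811.3)/2 × 6 = 3718.8
  [7→8]: (811.3+759.4)/2 × 1 = 785.35
  [8→8.5]: (759.4+731.5)/2 × 0.5 = 372.725
  Sum = 5091.025 ng/mL·h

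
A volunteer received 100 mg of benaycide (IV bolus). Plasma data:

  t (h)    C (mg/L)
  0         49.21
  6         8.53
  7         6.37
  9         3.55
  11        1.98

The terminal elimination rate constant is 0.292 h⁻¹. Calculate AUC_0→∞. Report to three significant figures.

Trapezoidal AUC_0→11:
  [0→6]: (49.21+8.53)/2 × 6 = 173.22
  [6→7]: (8.53+6.37)/2 × 1 = 7.45
  [7→9]: (6.37+3.55)/2 × 2 = 9.92
  [9→11]: (3.55+1.98)/2 × 2 = 5.53
  Sum = 196.12 mg/L·h
Extrapolated tail: C_last / k_e = 1.98 / 0.292 = 6.781
AUC_0→∞ = 196.12 + 6.781 = 202.901 mg/L·h

AUC = 203 mg/L·h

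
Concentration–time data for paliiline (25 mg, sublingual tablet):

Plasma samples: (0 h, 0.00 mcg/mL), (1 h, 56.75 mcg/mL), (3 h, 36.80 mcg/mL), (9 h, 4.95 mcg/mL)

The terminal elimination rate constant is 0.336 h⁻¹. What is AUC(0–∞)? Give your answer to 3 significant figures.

AUC = 262 mcg/mL·h

Trapezoidal AUC_0→9:
  [0→1]: (0.00+56.75)/2 × 1 = 28.375
  [1→3]: (56.75+36.80)/2 × 2 = 93.55
  [3→9]: (36.80+4.95)/2 × 6 = 125.25
  Sum = 247.175 mcg/mL·h
Extrapolated tail: C_last / k_e = 4.95 / 0.336 = 14.732
AUC_0→∞ = 247.175 + 14.732 = 261.907 mcg/mL·h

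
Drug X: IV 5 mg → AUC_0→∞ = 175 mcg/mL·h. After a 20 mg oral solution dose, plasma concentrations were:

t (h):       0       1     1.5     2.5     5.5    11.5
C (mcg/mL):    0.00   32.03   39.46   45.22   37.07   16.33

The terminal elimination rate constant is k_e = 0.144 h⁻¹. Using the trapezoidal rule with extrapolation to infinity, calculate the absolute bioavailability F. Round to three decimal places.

Trapezoidal AUC_0→11.5 (oral solution):
  [0→1]: (0.00+32.03)/2 × 1 = 16.015
  [1→1.5]: (32.03+39.46)/2 × 0.5 = 17.8725
  [1.5→2.5]: (39.46+45.22)/2 × 1 = 42.34
  [2.5→5.5]: (45.22+37.07)/2 × 3 = 123.435
  [5.5→11.5]: (37.07+16.33)/2 × 6 = 160.2
  Sum = 359.8625 mcg/mL·h
Tail: C_last/k_e = 16.33/0.144 = 113.403
AUC_0→∞ (oral solution) = 359.8625 + 113.403 = 473.2655 mcg/mL·h
F = (AUC_ev/D_ev)/(AUC_iv/D_iv) = (473.2655/20)/(175/5) = 23.663275/35 = 0.6761

F = 0.676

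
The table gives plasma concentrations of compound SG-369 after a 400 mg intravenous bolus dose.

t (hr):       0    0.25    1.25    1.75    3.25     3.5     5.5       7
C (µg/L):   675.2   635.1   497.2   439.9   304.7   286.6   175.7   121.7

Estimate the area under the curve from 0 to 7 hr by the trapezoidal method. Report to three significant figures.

AUC = 2280 µg/L·hr

Trapezoidal AUC_0→7:
  [0→0.25]: (675.2+635.1)/2 × 0.25 = 163.7875
  [0.25→1.25]: (635.1+497.2)/2 × 1 = 566.15
  [1.25→1.75]: (497.2+439.9)/2 × 0.5 = 234.275
  [1.75→3.25]: (439.9+304.7)/2 × 1.5 = 558.45
  [3.25→3.5]: (304.7+286.6)/2 × 0.25 = 73.9125
  [3.5→5.5]: (286.6+175.7)/2 × 2 = 462.3
  [5.5→7]: (175.7+121.7)/2 × 1.5 = 223.05
  Sum = 2281.925 µg/L·hr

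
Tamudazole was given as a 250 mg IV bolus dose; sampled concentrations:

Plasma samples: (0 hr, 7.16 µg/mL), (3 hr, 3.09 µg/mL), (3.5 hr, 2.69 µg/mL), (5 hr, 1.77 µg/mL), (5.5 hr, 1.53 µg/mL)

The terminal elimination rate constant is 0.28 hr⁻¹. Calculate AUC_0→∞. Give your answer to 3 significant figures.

AUC = 26.5 µg/mL·hr

Trapezoidal AUC_0→5.5:
  [0→3]: (7.16+3.09)/2 × 3 = 15.375
  [3→3.5]: (3.09+2.69)/2 × 0.5 = 1.445
  [3.5→5]: (2.69+1.77)/2 × 1.5 = 3.345
  [5→5.5]: (1.77+1.53)/2 × 0.5 = 0.825
  Sum = 20.99 µg/mL·hr
Extrapolated tail: C_last / k_e = 1.53 / 0.28 = 5.464
AUC_0→∞ = 20.99 + 5.464 = 26.454 µg/mL·hr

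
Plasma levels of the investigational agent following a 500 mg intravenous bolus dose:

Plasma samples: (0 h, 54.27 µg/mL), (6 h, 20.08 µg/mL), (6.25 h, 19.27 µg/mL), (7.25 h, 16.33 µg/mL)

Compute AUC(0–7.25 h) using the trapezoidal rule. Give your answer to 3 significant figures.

Trapezoidal AUC_0→7.25:
  [0→6]: (54.27+20.08)/2 × 6 = 223.05
  [6→6.25]: (20.08+19.27)/2 × 0.25 = 4.91875
  [6.25→7.25]: (19.27+16.33)/2 × 1 = 17.8
  Sum = 245.76875 µg/mL·h

AUC = 246 µg/mL·h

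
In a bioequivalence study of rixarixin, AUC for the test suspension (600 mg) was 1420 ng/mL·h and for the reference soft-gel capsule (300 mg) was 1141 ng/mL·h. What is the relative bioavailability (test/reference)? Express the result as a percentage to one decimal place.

F_rel = (AUC_test/D_test) / (AUC_ref/D_ref)
      = (1420/600) / (1141/300)
      = 2.36667 / 3.80333 = 0.6223 = 62.23%

F_rel = 62.2%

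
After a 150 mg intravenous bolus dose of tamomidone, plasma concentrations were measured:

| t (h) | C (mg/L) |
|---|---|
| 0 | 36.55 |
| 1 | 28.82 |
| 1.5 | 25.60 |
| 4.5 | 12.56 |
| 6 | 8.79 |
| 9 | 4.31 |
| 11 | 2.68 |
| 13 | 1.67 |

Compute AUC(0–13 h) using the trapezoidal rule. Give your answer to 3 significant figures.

Trapezoidal AUC_0→13:
  [0→1]: (36.55+28.82)/2 × 1 = 32.685
  [1→1.5]: (28.82+25.60)/2 × 0.5 = 13.605
  [1.5→4.5]: (25.60+12.56)/2 × 3 = 57.24
  [4.5→6]: (12.56+8.79)/2 × 1.5 = 16.0125
  [6→9]: (8.79+4.31)/2 × 3 = 19.65
  [9→11]: (4.31+2.68)/2 × 2 = 6.99
  [11→13]: (2.68+1.67)/2 × 2 = 4.35
  Sum = 150.5325 mg/L·h

AUC = 151 mg/L·h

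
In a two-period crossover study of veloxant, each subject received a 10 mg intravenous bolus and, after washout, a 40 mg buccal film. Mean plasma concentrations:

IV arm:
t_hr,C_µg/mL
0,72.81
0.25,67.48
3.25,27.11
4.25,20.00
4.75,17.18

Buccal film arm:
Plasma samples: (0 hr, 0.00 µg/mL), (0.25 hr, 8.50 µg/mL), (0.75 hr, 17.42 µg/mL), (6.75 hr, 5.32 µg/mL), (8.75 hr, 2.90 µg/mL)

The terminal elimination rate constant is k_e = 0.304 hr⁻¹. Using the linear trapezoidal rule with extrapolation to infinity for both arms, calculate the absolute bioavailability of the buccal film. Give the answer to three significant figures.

Trapezoidal AUC_0→4.75 (IV):
  [0→0.25]: (72.81+67.48)/2 × 0.25 = 17.53625
  [0.25→3.25]: (67.48+27.11)/2 × 3 = 141.885
  [3.25→4.25]: (27.11+20.00)/2 × 1 = 23.555
  [4.25→4.75]: (20.00+17.18)/2 × 0.5 = 9.295
  Sum = 192.27125 µg/mL·hr
IV tail: 17.18/0.304 = 56.513; AUC_iv,0→∞ = 192.27125 + 56.513 = 248.78425 µg/mL·hr
Trapezoidal AUC_0→8.75 (buccal film):
  [0→0.25]: (0.00+8.50)/2 × 0.25 = 1.0625
  [0.25→0.75]: (8.50+17.42)/2 × 0.5 = 6.48
  [0.75→6.75]: (17.42+5.32)/2 × 6 = 68.22
  [6.75→8.75]: (5.32+2.90)/2 × 2 = 8.22
  Sum = 83.9825 µg/mL·hr
buccal film tail: 2.90/0.304 = 9.539; AUC_ev,0→∞ = 83.9825 + 9.539 = 93.5215 µg/mL·hr
F = (AUC_ev/D_ev)/(AUC_iv/D_iv) = (93.5215/40)/(248.78425/10) = 2.3380375/24.878425 = 0.0940

F = 0.0940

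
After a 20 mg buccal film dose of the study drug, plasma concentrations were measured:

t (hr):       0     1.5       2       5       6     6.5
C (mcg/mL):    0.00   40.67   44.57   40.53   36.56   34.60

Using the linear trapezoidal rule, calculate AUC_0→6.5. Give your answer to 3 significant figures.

Trapezoidal AUC_0→6.5:
  [0→1.5]: (0.00+40.67)/2 × 1.5 = 30.5025
  [1.5→2]: (40.67+44.57)/2 × 0.5 = 21.31
  [2→5]: (44.57+40.53)/2 × 3 = 127.65
  [5→6]: (40.53+36.56)/2 × 1 = 38.545
  [6→6.5]: (36.56+34.60)/2 × 0.5 = 17.79
  Sum = 235.7975 mcg/mL·hr

AUC = 236 mcg/mL·hr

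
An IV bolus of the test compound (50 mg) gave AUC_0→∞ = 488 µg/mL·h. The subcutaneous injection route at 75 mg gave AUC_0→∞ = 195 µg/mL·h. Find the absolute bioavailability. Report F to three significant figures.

F = 0.266

F = (AUC_ev / D_ev) / (AUC_iv / D_iv)
  = (195/75) / (488/50)
  = 2.6 / 9.76 = 0.2664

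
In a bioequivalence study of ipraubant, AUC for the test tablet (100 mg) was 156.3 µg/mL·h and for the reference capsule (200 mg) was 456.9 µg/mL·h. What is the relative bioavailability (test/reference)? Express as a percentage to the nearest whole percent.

F_rel = 68%

F_rel = (AUC_test/D_test) / (AUC_ref/D_ref)
      = (156.3/100) / (456.9/200)
      = 1.563 / 2.2845 = 0.6842 = 68.42%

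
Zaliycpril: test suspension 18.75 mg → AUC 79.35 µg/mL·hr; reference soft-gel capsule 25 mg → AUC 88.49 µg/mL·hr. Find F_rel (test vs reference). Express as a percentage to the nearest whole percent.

F_rel = 120%

F_rel = (AUC_test/D_test) / (AUC_ref/D_ref)
      = (79.35/18.75) / (88.49/25)
      = 4.232 / 3.5396 = 1.1956 = 119.56%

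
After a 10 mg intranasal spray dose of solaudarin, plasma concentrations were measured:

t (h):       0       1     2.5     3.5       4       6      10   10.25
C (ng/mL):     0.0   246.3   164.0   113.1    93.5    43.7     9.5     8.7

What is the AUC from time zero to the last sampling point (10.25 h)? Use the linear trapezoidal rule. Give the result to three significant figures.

Trapezoidal AUC_0→10.25:
  [0→1]: (0.0+246.3)/2 × 1 = 123.15
  [1→2.5]: (246.3+164.0)/2 × 1.5 = 307.725
  [2.5→3.5]: (164.0+113.1)/2 × 1 = 138.55
  [3.5→4]: (113.1+93.5)/2 × 0.5 = 51.65
  [4→6]: (93.5+43.7)/2 × 2 = 137.2
  [6→10]: (43.7+9.5)/2 × 4 = 106.4
  [10→10.25]: (9.5+8.7)/2 × 0.25 = 2.275
  Sum = 866.95 ng/mL·h

AUC = 867 ng/mL·h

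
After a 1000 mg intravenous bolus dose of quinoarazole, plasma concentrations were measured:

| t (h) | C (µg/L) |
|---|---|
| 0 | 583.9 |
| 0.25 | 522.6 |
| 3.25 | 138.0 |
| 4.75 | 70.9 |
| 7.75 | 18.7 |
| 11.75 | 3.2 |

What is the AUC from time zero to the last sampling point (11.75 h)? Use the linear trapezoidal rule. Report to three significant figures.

Trapezoidal AUC_0→11.75:
  [0→0.25]: (583.9+522.6)/2 × 0.25 = 138.3125
  [0.25→3.25]: (522.6+138.0)/2 × 3 = 990.9
  [3.25→4.75]: (138.0+70.9)/2 × 1.5 = 156.675
  [4.75→7.75]: (70.9+18.7)/2 × 3 = 134.4
  [7.75→11.75]: (18.7+3.2)/2 × 4 = 43.8
  Sum = 1464.0875 µg/L·h

AUC = 1460 µg/L·h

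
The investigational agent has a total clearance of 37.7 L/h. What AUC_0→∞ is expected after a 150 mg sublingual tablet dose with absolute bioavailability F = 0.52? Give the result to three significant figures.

AUC = 2.07 mg/L·h

AUC_0→∞ = F × Dose / CL
        = 0.52 × 150 / 37.7 = 2.06897 mg/L·h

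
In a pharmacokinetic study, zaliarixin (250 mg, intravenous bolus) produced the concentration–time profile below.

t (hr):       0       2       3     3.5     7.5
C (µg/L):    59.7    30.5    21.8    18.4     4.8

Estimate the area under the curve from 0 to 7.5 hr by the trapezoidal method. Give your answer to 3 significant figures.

AUC = 173 µg/L·hr

Trapezoidal AUC_0→7.5:
  [0→2]: (59.7+30.5)/2 × 2 = 90.2
  [2→3]: (30.5+21.8)/2 × 1 = 26.15
  [3→3.5]: (21.8+18.4)/2 × 0.5 = 10.05
  [3.5→7.5]: (18.4+4.8)/2 × 4 = 46.4
  Sum = 172.8 µg/L·hr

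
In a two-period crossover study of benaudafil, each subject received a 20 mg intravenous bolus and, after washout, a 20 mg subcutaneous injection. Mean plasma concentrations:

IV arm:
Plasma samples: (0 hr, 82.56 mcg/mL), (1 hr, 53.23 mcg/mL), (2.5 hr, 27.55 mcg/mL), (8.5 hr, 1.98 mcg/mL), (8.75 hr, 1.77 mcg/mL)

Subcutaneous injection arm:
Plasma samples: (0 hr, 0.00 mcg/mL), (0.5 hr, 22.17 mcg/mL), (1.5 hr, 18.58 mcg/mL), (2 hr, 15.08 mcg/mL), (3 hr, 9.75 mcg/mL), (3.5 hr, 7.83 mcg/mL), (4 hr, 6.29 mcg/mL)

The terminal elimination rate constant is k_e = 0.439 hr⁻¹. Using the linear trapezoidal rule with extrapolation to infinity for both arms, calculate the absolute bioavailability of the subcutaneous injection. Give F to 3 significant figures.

Trapezoidal AUC_0→8.75 (IV):
  [0→1]: (82.56+53.23)/2 × 1 = 67.895
  [1→2.5]: (53.23+27.55)/2 × 1.5 = 60.585
  [2.5→8.5]: (27.55+1.98)/2 × 6 = 88.59
  [8.5→8.75]: (1.98+1.77)/2 × 0.25 = 0.46875
  Sum = 217.53875 mcg/mL·hr
IV tail: 1.77/0.439 = 4.032; AUC_iv,0→∞ = 217.53875 + 4.032 = 221.57075 mcg/mL·hr
Trapezoidal AUC_0→4 (subcutaneous injection):
  [0→0.5]: (0.00+22.17)/2 × 0.5 = 5.5425
  [0.5→1.5]: (22.17+18.58)/2 × 1 = 20.375
  [1.5→2]: (18.58+15.08)/2 × 0.5 = 8.415
  [2→3]: (15.08+9.75)/2 × 1 = 12.415
  [3→3.5]: (9.75+7.83)/2 × 0.5 = 4.395
  [3.5→4]: (7.83+6.29)/2 × 0.5 = 3.53
  Sum = 54.6725 mcg/mL·hr
subcutaneous injection tail: 6.29/0.439 = 14.328; AUC_ev,0→∞ = 54.6725 + 14.328 = 69.0005 mcg/mL·hr
F = (AUC_ev/D_ev)/(AUC_iv/D_iv) = (69.0005/20)/(221.57075/20) = 3.450025/11.0785 = 0.3114

F = 0.311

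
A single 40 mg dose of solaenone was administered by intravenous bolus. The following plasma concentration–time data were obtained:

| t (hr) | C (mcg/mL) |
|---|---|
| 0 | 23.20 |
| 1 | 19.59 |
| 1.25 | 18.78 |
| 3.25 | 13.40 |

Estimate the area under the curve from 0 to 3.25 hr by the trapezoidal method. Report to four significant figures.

AUC = 58.37 mcg/mL·hr

Trapezoidal AUC_0→3.25:
  [0→1]: (23.20+19.59)/2 × 1 = 21.395
  [1→1.25]: (19.59+18.78)/2 × 0.25 = 4.79625
  [1.25→3.25]: (18.78+13.40)/2 × 2 = 32.18
  Sum = 58.37125 mcg/mL·hr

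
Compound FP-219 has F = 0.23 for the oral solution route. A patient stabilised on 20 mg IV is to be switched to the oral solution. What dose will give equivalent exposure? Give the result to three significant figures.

For equal systemic exposure: F × D_ev = D_iv
D_ev = D_iv / F = 20 / 0.23 = 86.9565 mg

D_oral = 87.0 mg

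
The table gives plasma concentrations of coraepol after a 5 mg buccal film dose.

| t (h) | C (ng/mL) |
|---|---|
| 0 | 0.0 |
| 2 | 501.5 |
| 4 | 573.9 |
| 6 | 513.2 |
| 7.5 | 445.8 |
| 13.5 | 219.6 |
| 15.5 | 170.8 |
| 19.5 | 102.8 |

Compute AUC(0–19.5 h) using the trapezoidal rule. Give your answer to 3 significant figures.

Trapezoidal AUC_0→19.5:
  [0→2]: (0.0+501.5)/2 × 2 = 501.5
  [2→4]: (501.5+573.9)/2 × 2 = 1075.4
  [4→6]: (573.9+513.2)/2 × 2 = 1087.1
  [6→7.5]: (513.2+445.8)/2 × 1.5 = 719.25
  [7.5→13.5]: (445.8+219.6)/2 × 6 = 1996.2
  [13.5→15.5]: (219.6+170.8)/2 × 2 = 390.4
  [15.5→19.5]: (170.8+102.8)/2 × 4 = 547.2
  Sum = 6317.05 ng/mL·h

AUC = 6320 ng/mL·h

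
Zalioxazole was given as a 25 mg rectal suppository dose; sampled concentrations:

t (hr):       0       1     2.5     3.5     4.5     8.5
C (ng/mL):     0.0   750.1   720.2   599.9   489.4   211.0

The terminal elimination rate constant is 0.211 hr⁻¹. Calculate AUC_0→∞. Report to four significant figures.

AUC = 5083 ng/mL·hr

Trapezoidal AUC_0→8.5:
  [0→1]: (0.0+750.1)/2 × 1 = 375.05
  [1→2.5]: (750.1+720.2)/2 × 1.5 = 1102.725
  [2.5→3.5]: (720.2+599.9)/2 × 1 = 660.05
  [3.5→4.5]: (599.9+489.4)/2 × 1 = 544.65
  [4.5→8.5]: (489.4+211.0)/2 × 4 = 1400.8
  Sum = 4083.275 ng/mL·hr
Extrapolated tail: C_last / k_e = 211.0 / 0.211 = 1000.000
AUC_0→∞ = 4083.275 + 1000.000 = 5083.275 ng/mL·hr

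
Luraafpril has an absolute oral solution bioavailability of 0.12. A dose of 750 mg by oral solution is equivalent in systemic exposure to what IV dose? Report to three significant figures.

D_iv = 90.0 mg

Systemic exposure from an extravascular dose = F × D_ev, so the equivalent IV dose is F × D_ev.
D_iv = F × D_ev = 0.12 × 750 = 90 mg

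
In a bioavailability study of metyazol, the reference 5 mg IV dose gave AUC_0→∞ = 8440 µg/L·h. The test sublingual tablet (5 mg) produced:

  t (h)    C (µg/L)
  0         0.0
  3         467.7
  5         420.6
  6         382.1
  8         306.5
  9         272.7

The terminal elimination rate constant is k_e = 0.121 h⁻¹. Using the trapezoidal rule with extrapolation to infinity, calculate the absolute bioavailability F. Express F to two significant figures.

Trapezoidal AUC_0→9 (sublingual tablet):
  [0→3]: (0.0+467.7)/2 × 3 = 701.55
  [3→5]: (467.7+420.6)/2 × 2 = 888.3
  [5→6]: (420.6+382.1)/2 × 1 = 401.35
  [6→8]: (382.1+306.5)/2 × 2 = 688.6
  [8→9]: (306.5+272.7)/2 × 1 = 289.6
  Sum = 2969.4 µg/L·h
Tail: C_last/k_e = 272.7/0.121 = 2253.719
AUC_0→∞ (sublingual tablet) = 2969.4 + 2253.719 = 5223.119 µg/L·h
F = (AUC_ev/D_ev)/(AUC_iv/D_iv) = (5223.119/5)/(8440/5) = 1044.6238/1688 = 0.6189

F = 0.62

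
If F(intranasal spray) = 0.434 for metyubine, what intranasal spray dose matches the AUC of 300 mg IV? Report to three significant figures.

D_intranasal = 691 mg

For equal systemic exposure: F × D_ev = D_iv
D_ev = D_iv / F = 300 / 0.434 = 691.244 mg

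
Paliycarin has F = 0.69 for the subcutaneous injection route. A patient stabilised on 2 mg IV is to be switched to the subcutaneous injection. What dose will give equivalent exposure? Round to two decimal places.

D_subcutaneous = 2.90 mg

For equal systemic exposure: F × D_ev = D_iv
D_ev = D_iv / F = 2 / 0.69 = 2.89855 mg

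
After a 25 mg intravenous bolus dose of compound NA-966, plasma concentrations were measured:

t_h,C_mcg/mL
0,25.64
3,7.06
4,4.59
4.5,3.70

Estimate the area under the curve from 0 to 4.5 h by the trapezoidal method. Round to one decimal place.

AUC = 56.9 mcg/mL·h

Trapezoidal AUC_0→4.5:
  [0→3]: (25.64+7.06)/2 × 3 = 49.05
  [3→4]: (7.06+4.59)/2 × 1 = 5.825
  [4→4.5]: (4.59+3.70)/2 × 0.5 = 2.0725
  Sum = 56.9475 mcg/mL·h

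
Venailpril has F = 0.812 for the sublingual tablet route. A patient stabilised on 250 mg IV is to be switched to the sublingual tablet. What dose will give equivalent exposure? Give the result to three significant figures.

For equal systemic exposure: F × D_ev = D_iv
D_ev = D_iv / F = 250 / 0.812 = 307.882 mg

D_sublingual = 308 mg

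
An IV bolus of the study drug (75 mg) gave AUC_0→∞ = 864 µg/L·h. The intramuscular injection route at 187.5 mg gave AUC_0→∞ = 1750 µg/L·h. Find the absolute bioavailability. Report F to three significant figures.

F = (AUC_ev / D_ev) / (AUC_iv / D_iv)
  = (1750/187.5) / (864/75)
  = 9.33333 / 11.52 = 0.8102

F = 0.810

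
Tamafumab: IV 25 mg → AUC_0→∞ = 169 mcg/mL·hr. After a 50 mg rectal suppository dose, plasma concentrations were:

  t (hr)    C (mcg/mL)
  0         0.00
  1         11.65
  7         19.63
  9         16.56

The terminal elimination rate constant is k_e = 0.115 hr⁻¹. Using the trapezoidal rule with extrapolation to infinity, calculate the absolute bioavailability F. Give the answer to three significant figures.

Trapezoidal AUC_0→9 (rectal suppository):
  [0→1]: (0.00+11.65)/2 × 1 = 5.825
  [1→7]: (11.65+19.63)/2 × 6 = 93.84
  [7→9]: (19.63+16.56)/2 × 2 = 36.19
  Sum = 135.855 mcg/mL·hr
Tail: C_last/k_e = 16.56/0.115 = 144.000
AUC_0→∞ (rectal suppository) = 135.855 + 144.000 = 279.855 mcg/mL·hr
F = (AUC_ev/D_ev)/(AUC_iv/D_iv) = (279.855/50)/(169/25) = 5.5971/6.76 = 0.8280

F = 0.828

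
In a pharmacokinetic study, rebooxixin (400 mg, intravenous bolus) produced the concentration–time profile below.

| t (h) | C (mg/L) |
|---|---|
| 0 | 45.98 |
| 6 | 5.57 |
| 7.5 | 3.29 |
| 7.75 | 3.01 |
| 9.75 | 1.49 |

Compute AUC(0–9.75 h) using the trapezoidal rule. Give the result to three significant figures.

AUC = 167 mg/L·h

Trapezoidal AUC_0→9.75:
  [0→6]: (45.98+5.57)/2 × 6 = 154.65
  [6→7.5]: (5.57+3.29)/2 × 1.5 = 6.645
  [7.5→7.75]: (3.29+3.01)/2 × 0.25 = 0.7875
  [7.75→9.75]: (3.01+1.49)/2 × 2 = 4.5
  Sum = 166.5825 mg/L·h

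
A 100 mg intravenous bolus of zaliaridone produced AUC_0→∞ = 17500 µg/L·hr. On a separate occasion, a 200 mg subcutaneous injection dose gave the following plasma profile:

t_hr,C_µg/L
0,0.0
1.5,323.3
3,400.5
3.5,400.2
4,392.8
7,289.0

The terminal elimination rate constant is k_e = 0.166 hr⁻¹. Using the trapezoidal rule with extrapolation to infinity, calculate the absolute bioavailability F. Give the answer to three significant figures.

Trapezoidal AUC_0→7 (subcutaneous injection):
  [0→1.5]: (0.0+323.3)/2 × 1.5 = 242.475
  [1.5→3]: (323.3+400.5)/2 × 1.5 = 542.85
  [3→3.5]: (400.5+400.2)/2 × 0.5 = 200.175
  [3.5→4]: (400.2+392.8)/2 × 0.5 = 198.25
  [4→7]: (392.8+289.0)/2 × 3 = 1022.7
  Sum = 2206.45 µg/L·hr
Tail: C_last/k_e = 289.0/0.166 = 1740.964
AUC_0→∞ (subcutaneous injection) = 2206.45 + 1740.964 = 3947.414 µg/L·hr
F = (AUC_ev/D_ev)/(AUC_iv/D_iv) = (3947.414/200)/(17500/100) = 19.73707/175 = 0.1128

F = 0.113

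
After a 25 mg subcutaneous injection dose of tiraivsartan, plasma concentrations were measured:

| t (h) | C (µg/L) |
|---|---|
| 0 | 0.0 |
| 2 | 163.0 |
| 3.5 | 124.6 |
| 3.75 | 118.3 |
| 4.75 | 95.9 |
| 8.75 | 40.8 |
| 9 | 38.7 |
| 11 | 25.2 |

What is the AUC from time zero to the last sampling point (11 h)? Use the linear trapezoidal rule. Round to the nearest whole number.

Trapezoidal AUC_0→11:
  [0→2]: (0.0+163.0)/2 × 2 = 163.0
  [2→3.5]: (163.0+124.6)/2 × 1.5 = 215.7
  [3.5→3.75]: (124.6+118.3)/2 × 0.25 = 30.3625
  [3.75→4.75]: (118.3+95.9)/2 × 1 = 107.1
  [4.75→8.75]: (95.9+40.8)/2 × 4 = 273.4
  [8.75→9]: (40.8+38.7)/2 × 0.25 = 9.9375
  [9→11]: (38.7+25.2)/2 × 2 = 63.9
  Sum = 863.4 µg/L·h

AUC = 863 µg/L·h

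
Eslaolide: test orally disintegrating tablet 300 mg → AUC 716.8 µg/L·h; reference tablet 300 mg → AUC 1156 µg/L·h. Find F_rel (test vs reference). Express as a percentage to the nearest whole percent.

F_rel = (AUC_test/D_test) / (AUC_ref/D_ref)
      = (716.8/300) / (1156/300)
      = 2.38933 / 3.85333 = 0.6201 = 62.01%

F_rel = 62%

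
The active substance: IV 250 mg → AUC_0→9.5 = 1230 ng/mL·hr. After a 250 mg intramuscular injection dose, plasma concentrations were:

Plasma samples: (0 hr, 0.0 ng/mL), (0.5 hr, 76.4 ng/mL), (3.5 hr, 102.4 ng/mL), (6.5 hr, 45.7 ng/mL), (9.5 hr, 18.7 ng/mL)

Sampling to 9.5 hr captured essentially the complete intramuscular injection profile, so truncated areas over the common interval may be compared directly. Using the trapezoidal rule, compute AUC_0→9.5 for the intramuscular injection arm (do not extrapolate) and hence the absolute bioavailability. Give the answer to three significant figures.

F = 0.493

Trapezoidal AUC_0→9.5 (intramuscular injection):
  [0→0.5]: (0.0+76.4)/2 × 0.5 = 19.1
  [0.5→3.5]: (76.4+102.4)/2 × 3 = 268.2
  [3.5→6.5]: (102.4+45.7)/2 × 3 = 222.15
  [6.5→9.5]: (45.7+18.7)/2 × 3 = 96.6
  Sum = 606.05 ng/mL·hr
F = (AUC_ev/D_ev)/(AUC_iv/D_iv) = (606.05/250)/(1230/250) = 2.4242/4.92 = 0.4927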